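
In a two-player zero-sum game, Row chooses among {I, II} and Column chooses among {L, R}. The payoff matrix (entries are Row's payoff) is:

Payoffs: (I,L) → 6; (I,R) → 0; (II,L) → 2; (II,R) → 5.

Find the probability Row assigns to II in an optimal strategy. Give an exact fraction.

Row minima: I → 0, II → 2; maximin = 2.
Column maxima: L → 6, R → 5; minimax = 5.
2 ≠ 5, so there is no saddle point; optimal play is mixed.
Let Row play I with probability p. Expected payoff against L: 6p + 2(1−p) = 4p + 2; against R: 0p + 5(1−p) = −5p + 5.
Setting these equal: 4p + 2 = −5p + 5 ⇒ 9p = 3 ⇒ p = 1/3, and the value is (4)·(1/3) + 2 = 10/3.
For Column: with q = P(L), equating I's and II's payoffs gives 6q = −3q + 5 ⇒ q = 5/9.

2/3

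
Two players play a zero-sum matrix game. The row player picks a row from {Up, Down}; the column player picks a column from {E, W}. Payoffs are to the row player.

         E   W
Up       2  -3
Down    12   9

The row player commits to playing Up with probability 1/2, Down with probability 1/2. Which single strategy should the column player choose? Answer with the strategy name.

W

If the column player plays E, the row player's expected payoff is (1/2)·2 + (1/2)·12 = 7.
If the column player plays W, the row player's expected payoff is (1/2)·(-3) + (1/2)·9 = 3.
The column player minimizes the row player's payoff; the smallest is 3, so the best response is W.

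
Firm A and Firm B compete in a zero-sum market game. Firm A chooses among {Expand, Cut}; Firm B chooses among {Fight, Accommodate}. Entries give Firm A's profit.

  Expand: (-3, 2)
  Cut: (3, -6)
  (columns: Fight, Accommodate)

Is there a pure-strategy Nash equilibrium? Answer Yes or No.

Row minima: Expand → -3, Cut → -6; maximin = -3.
Column maxima: Fight → 3, Accommodate → 2; minimax = 2.
-3 ≠ 2, so no pure-strategy equilibrium exists.

No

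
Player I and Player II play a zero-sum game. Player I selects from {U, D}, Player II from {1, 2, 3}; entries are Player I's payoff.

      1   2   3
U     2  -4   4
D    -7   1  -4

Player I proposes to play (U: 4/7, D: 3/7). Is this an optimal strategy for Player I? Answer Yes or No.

Yes

Against 1 this mix gives (4/7)·2 + (3/7)·(-7) = -13/7.
Against 2 this mix gives (4/7)·(-4) + (3/7)·1 = -13/7.
Against 3 this mix gives (4/7)·4 + (3/7)·(-4) = 4/7.
All of Player II's active replies (1, 2) yield -13/7, and no column does worse for Player I. The mix makes Player II indifferent and guarantees -13/7, so it is optimal.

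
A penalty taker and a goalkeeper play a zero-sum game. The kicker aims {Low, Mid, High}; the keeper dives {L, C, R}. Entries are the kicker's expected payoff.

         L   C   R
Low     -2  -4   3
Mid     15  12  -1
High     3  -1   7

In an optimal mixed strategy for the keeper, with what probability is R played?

Row minima: Low → -4, Mid → -1, High → -1; maximin = -1.
Column maxima: L → 15, C → 12, R → 7; minimax = 7.
-1 ≠ 7, so there is no saddle point; optimal play is mixed.
Low is strictly dominated by High, so the kicker never plays it.
L is strictly dominated by C (it gives the kicker strictly more in every row), so the keeper never plays it.
On the remaining 2×2 (Mid, High vs C, R):
Let the kicker play Mid with probability p. Expected payoff against C: 12p + (-1)(1−p) = 13p − 1; against R: (-1)p + 7(1−p) = −8p + 7.
Setting these equal: 13p − 1 = −8p + 7 ⇒ 21p = 8 ⇒ p = 8/21, and the value is (13)·(8/21) − 1 = 83/21.
For the keeper: with q = P(C), equating Mid's and High's payoffs gives 13q − 1 = −8q + 7 ⇒ q = 8/21.

13/21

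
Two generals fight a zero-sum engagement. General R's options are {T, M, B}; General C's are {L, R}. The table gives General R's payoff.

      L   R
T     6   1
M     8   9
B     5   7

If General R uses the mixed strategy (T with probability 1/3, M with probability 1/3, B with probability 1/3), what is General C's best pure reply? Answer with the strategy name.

If General C plays L, General R's expected payoff is (1/3)·6 + (1/3)·8 + (1/3)·5 = 19/3.
If General C plays R, General R's expected payoff is (1/3)·1 + (1/3)·9 + (1/3)·7 = 17/3.
General C minimizes General R's payoff; the smallest is 17/3, so the best response is R.

R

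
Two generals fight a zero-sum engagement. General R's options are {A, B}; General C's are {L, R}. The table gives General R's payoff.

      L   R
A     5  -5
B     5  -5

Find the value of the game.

-5

Row minima: A → -5, B → -5; maximin = -5.
Column maxima: L → 5, R → -5; minimax = -5.
Since maximin = minimax = -5, there is a saddle point and the value is -5.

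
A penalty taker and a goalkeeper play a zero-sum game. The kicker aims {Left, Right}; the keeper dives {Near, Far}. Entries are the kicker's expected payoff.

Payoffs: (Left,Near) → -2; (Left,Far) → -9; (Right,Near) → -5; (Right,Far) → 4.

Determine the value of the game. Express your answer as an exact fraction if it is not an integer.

Row minima: Left → -9, Right → -5; maximin = -5.
Column maxima: Near → -2, Far → 4; minimax = -2.
-5 ≠ -2, so there is no saddle point; optimal play is mixed.
Let the kicker play Left with probability p. Expected payoff against Near: (-2)p + (-5)(1−p) = 3p − 5; against Far: (-9)p + 4(1−p) = −13p + 4.
Setting these equal: 3p − 5 = −13p + 4 ⇒ 16p = 9 ⇒ p = 9/16, and the value is (3)·(9/16) − 5 = -53/16.
For the keeper: with q = P(Near), equating Left's and Right's payoffs gives 7q − 9 = −9q + 4 ⇒ q = 13/16.

-53/16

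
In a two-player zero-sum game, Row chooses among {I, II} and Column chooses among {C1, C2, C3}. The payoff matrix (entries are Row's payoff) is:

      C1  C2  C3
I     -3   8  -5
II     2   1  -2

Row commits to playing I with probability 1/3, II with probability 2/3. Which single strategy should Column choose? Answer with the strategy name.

If Column plays C1, Row's expected payoff is (1/3)·(-3) + (2/3)·2 = 1/3.
If Column plays C2, Row's expected payoff is (1/3)·8 + (2/3)·1 = 10/3.
If Column plays C3, Row's expected payoff is (1/3)·(-5) + (2/3)·(-2) = -3.
Column minimizes Row's payoff; the smallest is -3, so the best response is C3.

C3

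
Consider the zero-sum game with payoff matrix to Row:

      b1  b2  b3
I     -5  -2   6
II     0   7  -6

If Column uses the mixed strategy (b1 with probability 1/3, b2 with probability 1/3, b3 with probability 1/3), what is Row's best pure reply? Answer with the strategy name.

Expected payoff of I: (1/3)·(-5) + (1/3)·(-2) + (1/3)·6 = -1/3.
Expected payoff of II: (1/3)·0 + (1/3)·7 + (1/3)·(-6) = 1/3.
The largest is 1/3, so Row's best response is II.

II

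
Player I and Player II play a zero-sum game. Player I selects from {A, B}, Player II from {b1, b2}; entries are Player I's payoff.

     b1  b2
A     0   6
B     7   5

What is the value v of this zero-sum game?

21/4

Row minima: A → 0, B → 5; maximin = 5.
Column maxima: b1 → 7, b2 → 6; minimax = 6.
5 ≠ 6, so there is no saddle point; optimal play is mixed.
Let Player I play A with probability p. Expected payoff against b1: 0p + 7(1−p) = −7p + 7; against b2: 6p + 5(1−p) = p + 5.
Setting these equal: −7p + 7 = p + 5 ⇒ −8p = -2 ⇒ p = 1/4, and the value is (-7)·(1/4) + 7 = 21/4.
For Player II: with q = P(b1), equating A's and B's payoffs gives −6q + 6 = 2q + 5 ⇒ q = 1/8.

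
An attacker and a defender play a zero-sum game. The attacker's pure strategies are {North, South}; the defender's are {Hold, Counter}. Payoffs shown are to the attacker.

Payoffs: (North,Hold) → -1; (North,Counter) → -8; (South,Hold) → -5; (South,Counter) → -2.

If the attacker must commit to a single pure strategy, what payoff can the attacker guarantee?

-5

Row minima: North → -8, South → -5.
The best of these is -5.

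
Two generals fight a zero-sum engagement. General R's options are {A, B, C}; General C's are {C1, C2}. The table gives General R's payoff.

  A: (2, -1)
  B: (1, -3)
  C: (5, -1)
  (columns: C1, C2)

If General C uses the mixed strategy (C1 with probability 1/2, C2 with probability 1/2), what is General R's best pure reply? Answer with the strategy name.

C

Expected payoff of A: (1/2)·2 + (1/2)·(-1) = 1/2.
Expected payoff of B: (1/2)·1 + (1/2)·(-3) = -1.
Expected payoff of C: (1/2)·5 + (1/2)·(-1) = 2.
The largest is 2, so General R's best response is C.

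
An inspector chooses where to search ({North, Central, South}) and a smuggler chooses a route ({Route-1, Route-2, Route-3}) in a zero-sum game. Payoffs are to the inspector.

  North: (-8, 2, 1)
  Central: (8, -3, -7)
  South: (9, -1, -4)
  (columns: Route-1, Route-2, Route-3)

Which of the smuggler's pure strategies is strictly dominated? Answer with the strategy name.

Route-3 holds the inspector's payoff strictly below Route-2 in every row: 1 < 2, -7 < -3, -4 < -1.
So Route-2 is strictly dominated for the smuggler.

Route-2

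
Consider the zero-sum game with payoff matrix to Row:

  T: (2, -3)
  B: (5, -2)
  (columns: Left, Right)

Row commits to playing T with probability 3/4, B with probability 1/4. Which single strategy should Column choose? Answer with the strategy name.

Right

If Column plays Left, Row's expected payoff is (3/4)·2 + (1/4)·5 = 11/4.
If Column plays Right, Row's expected payoff is (3/4)·(-3) + (1/4)·(-2) = -11/4.
Column minimizes Row's payoff; the smallest is -11/4, so the best response is Right.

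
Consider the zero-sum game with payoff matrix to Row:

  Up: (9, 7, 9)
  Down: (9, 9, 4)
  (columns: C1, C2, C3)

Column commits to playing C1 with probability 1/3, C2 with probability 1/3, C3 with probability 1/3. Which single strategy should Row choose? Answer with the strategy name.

Up

Expected payoff of Up: (1/3)·9 + (1/3)·7 + (1/3)·9 = 25/3.
Expected payoff of Down: (1/3)·9 + (1/3)·9 + (1/3)·4 = 22/3.
The largest is 25/3, so Row's best response is Up.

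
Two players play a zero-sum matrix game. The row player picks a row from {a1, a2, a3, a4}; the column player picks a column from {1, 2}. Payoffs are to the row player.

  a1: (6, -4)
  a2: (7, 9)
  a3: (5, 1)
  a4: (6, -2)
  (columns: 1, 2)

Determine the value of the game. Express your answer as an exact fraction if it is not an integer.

Row minima: a1 → -4, a2 → 7, a3 → 1, a4 → -2; maximin = 7.
Column maxima: 1 → 7, 2 → 9; minimax = 7.
Since maximin = minimax = 7, there is a saddle point and the value is 7.

7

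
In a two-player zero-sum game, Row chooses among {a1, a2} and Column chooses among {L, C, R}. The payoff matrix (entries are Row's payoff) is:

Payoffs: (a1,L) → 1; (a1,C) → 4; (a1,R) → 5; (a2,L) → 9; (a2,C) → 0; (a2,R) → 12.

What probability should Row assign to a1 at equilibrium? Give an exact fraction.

Row minima: a1 → 1, a2 → 0; maximin = 1.
Column maxima: L → 9, C → 4, R → 12; minimax = 4.
1 ≠ 4, so there is no saddle point; optimal play is mixed.
R is strictly dominated by L (it gives Row strictly more in every row), so Column never plays it.
On the remaining 2×2 (a1, a2 vs L, C):
Let Row play a1 with probability p. Expected payoff against L: 1p + 9(1−p) = −8p + 9; against C: 4p + 0(1−p) = 4p.
Setting these equal: −8p + 9 = 4p ⇒ −12p = -9 ⇒ p = 3/4, and the value is (-8)·(3/4) + 9 = 3.
For Column: with q = P(L), equating a1's and a2's payoffs gives −3q + 4 = 9q ⇒ q = 1/3.

3/4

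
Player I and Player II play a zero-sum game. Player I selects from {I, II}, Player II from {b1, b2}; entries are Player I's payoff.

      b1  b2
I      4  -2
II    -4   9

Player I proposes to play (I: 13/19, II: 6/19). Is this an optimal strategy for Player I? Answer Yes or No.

Against b1 this mix gives (13/19)·4 + (6/19)·(-4) = 28/19.
Against b2 this mix gives (13/19)·(-2) + (6/19)·9 = 28/19.
All of Player II's active replies (b1, b2) yield 28/19, and no column does worse for Player I. The mix makes Player II indifferent and guarantees 28/19, so it is optimal.

Yes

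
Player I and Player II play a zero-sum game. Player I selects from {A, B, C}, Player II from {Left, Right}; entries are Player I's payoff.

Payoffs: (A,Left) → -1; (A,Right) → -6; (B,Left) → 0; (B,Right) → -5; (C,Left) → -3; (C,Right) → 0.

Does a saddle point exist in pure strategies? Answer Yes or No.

No

Row minima: A → -6, B → -5, C → -3; maximin = -3.
Column maxima: Left → 0, Right → 0; minimax = 0.
-3 ≠ 0, so no pure-strategy equilibrium exists.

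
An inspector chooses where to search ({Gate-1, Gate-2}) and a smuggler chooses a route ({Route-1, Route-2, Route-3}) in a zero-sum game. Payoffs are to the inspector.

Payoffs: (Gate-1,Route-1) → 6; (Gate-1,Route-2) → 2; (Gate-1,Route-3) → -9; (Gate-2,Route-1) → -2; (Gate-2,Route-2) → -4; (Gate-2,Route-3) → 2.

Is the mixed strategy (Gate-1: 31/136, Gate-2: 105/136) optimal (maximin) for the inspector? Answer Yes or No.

Against Route-1 this mix gives (31/136)·6 + (105/136)·(-2) = -3/17.
Against Route-2 this mix gives (31/136)·2 + (105/136)·(-4) = -179/68.
Against Route-3 this mix gives (31/136)·(-9) + (105/136)·2 = -69/136.
The smuggler will play Route-2, holding the inspector to -179/68. Shifting weight toward the row that does better against Route-2 would raise this floor (the equalizing mix achieves -32/17 against both Route-2 and Route-3), so the proposed strategy is not optimal.

No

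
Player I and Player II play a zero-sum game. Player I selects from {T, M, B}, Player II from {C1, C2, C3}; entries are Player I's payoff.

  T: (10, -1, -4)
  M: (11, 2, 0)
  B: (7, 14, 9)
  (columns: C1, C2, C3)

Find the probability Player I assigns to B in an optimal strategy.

Row minima: T → -4, M → 0, B → 7; maximin = 7.
Column maxima: C1 → 11, C2 → 14, C3 → 9; minimax = 9.
7 ≠ 9, so there is no saddle point; optimal play is mixed.
T is strictly dominated by M, so Player I never plays it.
C2 is strictly dominated by C3 (it gives Player I strictly more in every row), so Player II never plays it.
On the remaining 2×2 (M, B vs C1, C3):
Let Player I play M with probability p. Expected payoff against C1: 11p + 7(1−p) = 4p + 7; against C3: 0p + 9(1−p) = −9p + 9.
Setting these equal: 4p + 7 = −9p + 9 ⇒ 13p = 2 ⇒ p = 2/13, and the value is (4)·(2/13) + 7 = 99/13.
For Player II: with q = P(C1), equating M's and B's payoffs gives 11q = −2q + 9 ⇒ q = 9/13.

11/13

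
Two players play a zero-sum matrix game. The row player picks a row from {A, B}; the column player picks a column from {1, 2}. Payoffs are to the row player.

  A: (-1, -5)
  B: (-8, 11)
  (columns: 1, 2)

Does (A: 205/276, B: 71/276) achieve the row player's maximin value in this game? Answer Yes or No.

No

Against 1 this mix gives (205/276)·(-1) + (71/276)·(-8) = -773/276.
Against 2 this mix gives (205/276)·(-5) + (71/276)·11 = -61/69.
The column player will play 1, holding the row player to -773/276. Shifting weight toward the row that does better against 1 would raise this floor (the equalizing mix achieves -51/23 against both 1 and 2), so the proposed strategy is not optimal.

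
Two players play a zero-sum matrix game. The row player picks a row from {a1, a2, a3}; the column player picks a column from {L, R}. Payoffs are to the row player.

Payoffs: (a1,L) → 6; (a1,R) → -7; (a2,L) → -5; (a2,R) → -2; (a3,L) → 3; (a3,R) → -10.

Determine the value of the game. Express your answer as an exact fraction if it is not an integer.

-47/16

Row minima: a1 → -7, a2 → -5, a3 → -10; maximin = -5.
Column maxima: L → 6, R → -2; minimax = -2.
-5 ≠ -2, so there is no saddle point; optimal play is mixed.
a3 is strictly dominated by a1, so the row player never plays it.
On the remaining 2×2 (a1, a2 vs L, R):
Let the row player play a1 with probability p. Expected payoff against L: 6p + (-5)(1−p) = 11p − 5; against R: (-7)p + (-2)(1−p) = −5p − 2.
Setting these equal: 11p − 5 = −5p − 2 ⇒ 16p = 3 ⇒ p = 3/16, and the value is (11)·(3/16) − 5 = -47/16.
For the column player: with q = P(L), equating a1's and a2's payoffs gives 13q − 7 = −3q − 2 ⇒ q = 5/16.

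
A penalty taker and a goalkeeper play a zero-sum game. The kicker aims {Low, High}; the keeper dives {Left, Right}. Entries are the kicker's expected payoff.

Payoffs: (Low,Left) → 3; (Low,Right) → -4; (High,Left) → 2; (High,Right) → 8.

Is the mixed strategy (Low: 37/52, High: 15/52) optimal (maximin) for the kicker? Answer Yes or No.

Against Left this mix gives (37/52)·3 + (15/52)·2 = 141/52.
Against Right this mix gives (37/52)·(-4) + (15/52)·8 = -7/13.
The keeper will play Right, holding the kicker to -7/13. Shifting weight toward the row that does better against Right would raise this floor (the equalizing mix achieves 32/13 against both Right and Left), so the proposed strategy is not optimal.

No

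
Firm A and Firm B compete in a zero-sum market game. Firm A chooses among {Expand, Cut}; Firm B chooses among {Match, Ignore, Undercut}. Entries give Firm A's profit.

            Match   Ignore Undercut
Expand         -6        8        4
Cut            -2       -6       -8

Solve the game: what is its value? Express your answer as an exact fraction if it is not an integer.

-7/2

Row minima: Expand → -6, Cut → -8; maximin = -6.
Column maxima: Match → -2, Ignore → 8, Undercut → 4; minimax = -2.
-6 ≠ -2, so there is no saddle point; optimal play is mixed.
Ignore is strictly dominated by Undercut (it gives Firm A strictly more in every row), so Firm B never plays it.
On the remaining 2×2 (Expand, Cut vs Match, Undercut):
Let Firm A play Expand with probability p. Expected payoff against Match: (-6)p + (-2)(1−p) = −4p − 2; against Undercut: 4p + (-8)(1−p) = 12p − 8.
Setting these equal: −4p − 2 = 12p − 8 ⇒ −16p = -6 ⇒ p = 3/8, and the value is (-4)·(3/8) − 2 = -7/2.
For Firm B: with q = P(Match), equating Expand's and Cut's payoffs gives −10q + 4 = 6q − 8 ⇒ q = 3/4.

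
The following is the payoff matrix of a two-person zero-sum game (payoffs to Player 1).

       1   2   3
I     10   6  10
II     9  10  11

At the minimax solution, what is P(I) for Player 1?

1/5

Row minima: I → 6, II → 9; maximin = 9.
Column maxima: 1 → 10, 2 → 10, 3 → 11; minimax = 10.
9 ≠ 10, so there is no saddle point; optimal play is mixed.
3 is strictly dominated by 2 (it gives Player 1 strictly more in every row), so Player 2 never plays it.
On the remaining 2×2 (I, II vs 1, 2):
Let Player 1 play I with probability p. Expected payoff against 1: 10p + 9(1−p) = p + 9; against 2: 6p + 10(1−p) = −4p + 10.
Setting these equal: p + 9 = −4p + 10 ⇒ 5p = 1 ⇒ p = 1/5, and the value is (1)·(1/5) + 9 = 46/5.
For Player 2: with q = P(1), equating I's and II's payoffs gives 4q + 6 = −q + 10 ⇒ q = 4/5.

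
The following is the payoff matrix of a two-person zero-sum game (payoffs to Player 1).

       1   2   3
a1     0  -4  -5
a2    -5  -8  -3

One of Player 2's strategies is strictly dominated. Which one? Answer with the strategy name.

2 holds Player 1's payoff strictly below 1 in every row: -4 < 0, -8 < -5.
So 1 is strictly dominated for Player 2.

1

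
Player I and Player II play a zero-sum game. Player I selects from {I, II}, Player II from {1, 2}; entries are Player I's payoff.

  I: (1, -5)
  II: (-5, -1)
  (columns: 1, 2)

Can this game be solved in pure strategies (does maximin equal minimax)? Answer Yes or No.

Row minima: I → -5, II → -5; maximin = -5.
Column maxima: 1 → 1, 2 → -1; minimax = -1.
-5 ≠ -1, so no pure-strategy equilibrium exists.

No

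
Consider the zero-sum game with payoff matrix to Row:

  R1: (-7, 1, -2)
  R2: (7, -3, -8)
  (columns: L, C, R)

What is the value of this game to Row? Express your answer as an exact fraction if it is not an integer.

Row minima: R1 → -7, R2 → -8; maximin = -7.
Column maxima: L → 7, C → 1, R → -2; minimax = -2.
-7 ≠ -2, so there is no saddle point; optimal play is mixed.
C is strictly dominated by R (it gives Row strictly more in every row), so Column never plays it.
On the remaining 2×2 (R1, R2 vs L, R):
Let Row play R1 with probability p. Expected payoff against L: (-7)p + 7(1−p) = −14p + 7; against R: (-2)p + (-8)(1−p) = 6p − 8.
Setting these equal: −14p + 7 = 6p − 8 ⇒ −20p = -15 ⇒ p = 3/4, and the value is (-14)·(3/4) + 7 = -7/2.
For Column: with q = P(L), equating R1's and R2's payoffs gives −5q − 2 = 15q − 8 ⇒ q = 3/10.

-7/2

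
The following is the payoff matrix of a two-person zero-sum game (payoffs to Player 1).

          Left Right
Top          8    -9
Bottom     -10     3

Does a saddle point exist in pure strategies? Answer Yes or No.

Row minima: Top → -9, Bottom → -10; maximin = -9.
Column maxima: Left → 8, Right → 3; minimax = 3.
-9 ≠ 3, so no pure-strategy equilibrium exists.

No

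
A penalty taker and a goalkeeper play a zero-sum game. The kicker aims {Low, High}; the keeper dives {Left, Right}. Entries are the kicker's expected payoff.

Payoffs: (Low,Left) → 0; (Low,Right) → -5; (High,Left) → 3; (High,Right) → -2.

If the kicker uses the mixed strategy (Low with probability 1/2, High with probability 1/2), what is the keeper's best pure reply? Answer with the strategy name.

If the keeper plays Left, the kicker's expected payoff is (1/2)·0 + (1/2)·3 = 3/2.
If the keeper plays Right, the kicker's expected payoff is (1/2)·(-5) + (1/2)·(-2) = -7/2.
The keeper minimizes the kicker's payoff; the smallest is -7/2, so the best response is Right.

Right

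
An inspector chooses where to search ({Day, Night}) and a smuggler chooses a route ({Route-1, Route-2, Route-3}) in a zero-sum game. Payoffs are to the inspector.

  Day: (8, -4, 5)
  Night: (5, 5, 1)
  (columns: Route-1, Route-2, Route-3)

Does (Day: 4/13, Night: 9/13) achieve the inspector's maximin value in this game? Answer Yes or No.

Against Route-1 this mix gives (4/13)·8 + (9/13)·5 = 77/13.
Against Route-2 this mix gives (4/13)·(-4) + (9/13)·5 = 29/13.
Against Route-3 this mix gives (4/13)·5 + (9/13)·1 = 29/13.
All of the smuggler's active replies (Route-2, Route-3) yield 29/13, and no column does worse for the inspector. The mix makes the smuggler indifferent and guarantees 29/13, so it is optimal.

Yes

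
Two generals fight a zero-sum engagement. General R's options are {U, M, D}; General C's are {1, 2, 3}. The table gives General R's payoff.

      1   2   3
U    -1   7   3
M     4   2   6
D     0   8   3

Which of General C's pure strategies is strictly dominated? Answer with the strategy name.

3

1 holds General R's payoff strictly below 3 in every row: -1 < 3, 4 < 6, 0 < 3.
So 3 is strictly dominated for General C.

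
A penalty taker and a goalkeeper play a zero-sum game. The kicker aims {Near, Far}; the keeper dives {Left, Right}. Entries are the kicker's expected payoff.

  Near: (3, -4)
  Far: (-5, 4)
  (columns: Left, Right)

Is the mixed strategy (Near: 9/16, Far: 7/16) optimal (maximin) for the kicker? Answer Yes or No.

Yes

Against Left this mix gives (9/16)·3 + (7/16)·(-5) = -1/2.
Against Right this mix gives (9/16)·(-4) + (7/16)·4 = -1/2.
All of the keeper's active replies (Left, Right) yield -1/2, and no column does worse for the kicker. The mix makes the keeper indifferent and guarantees -1/2, so it is optimal.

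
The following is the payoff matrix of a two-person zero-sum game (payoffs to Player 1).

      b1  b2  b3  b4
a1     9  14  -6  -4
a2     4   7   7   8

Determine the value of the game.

Row minima: a1 → -6, a2 → 4; maximin = 4.
Column maxima: b1 → 9, b2 → 14, b3 → 7, b4 → 8; minimax = 7.
4 ≠ 7, so there is no saddle point; optimal play is mixed.
b2 is strictly dominated by b1 (it gives Player 1 strictly more in every row), so Player 2 never plays it.
b4 is strictly dominated by b3 (it gives Player 1 strictly more in every row), so Player 2 never plays it.
On the remaining 2×2 (a1, a2 vs b1, b3):
Let Player 1 play a1 with probability p. Expected payoff against b1: 9p + 4(1−p) = 5p + 4; against b3: (-6)p + 7(1−p) = −13p + 7.
Setting these equal: 5p + 4 = −13p + 7 ⇒ 18p = 3 ⇒ p = 1/6, and the value is (5)·(1/6) + 4 = 29/6.
For Player 2: with q = P(b1), equating a1's and a2's payoffs gives 15q − 6 = −3q + 7 ⇒ q = 13/18.

29/6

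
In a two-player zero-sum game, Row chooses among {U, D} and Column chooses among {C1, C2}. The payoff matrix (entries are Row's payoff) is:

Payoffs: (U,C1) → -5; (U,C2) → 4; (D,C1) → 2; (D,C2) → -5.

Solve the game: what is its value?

-17/16

Row minima: U → -5, D → -5; maximin = -5.
Column maxima: C1 → 2, C2 → 4; minimax = 2.
-5 ≠ 2, so there is no saddle point; optimal play is mixed.
Let Row play U with probability p. Expected payoff against C1: (-5)p + 2(1−p) = −7p + 2; against C2: 4p + (-5)(1−p) = 9p − 5.
Setting these equal: −7p + 2 = 9p − 5 ⇒ −16p = -7 ⇒ p = 7/16, and the value is (-7)·(7/16) + 2 = -17/16.
For Column: with q = P(C1), equating U's and D's payoffs gives −9q + 4 = 7q − 5 ⇒ q = 9/16.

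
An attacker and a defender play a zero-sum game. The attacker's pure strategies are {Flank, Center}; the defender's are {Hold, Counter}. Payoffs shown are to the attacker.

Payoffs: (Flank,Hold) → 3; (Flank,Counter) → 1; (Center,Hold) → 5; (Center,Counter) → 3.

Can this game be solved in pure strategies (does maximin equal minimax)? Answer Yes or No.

Yes

Row minima: Flank → 1, Center → 3; maximin = 3.
Column maxima: Hold → 5, Counter → 3; minimax = 3.
maximin = minimax = 3, so a saddle point exists.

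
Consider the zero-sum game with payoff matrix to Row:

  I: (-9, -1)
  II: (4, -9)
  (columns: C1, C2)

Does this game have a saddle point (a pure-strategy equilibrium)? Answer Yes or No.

Row minima: I → -9, II → -9; maximin = -9.
Column maxima: C1 → 4, C2 → -1; minimax = -1.
-9 ≠ -1, so no pure-strategy equilibrium exists.

No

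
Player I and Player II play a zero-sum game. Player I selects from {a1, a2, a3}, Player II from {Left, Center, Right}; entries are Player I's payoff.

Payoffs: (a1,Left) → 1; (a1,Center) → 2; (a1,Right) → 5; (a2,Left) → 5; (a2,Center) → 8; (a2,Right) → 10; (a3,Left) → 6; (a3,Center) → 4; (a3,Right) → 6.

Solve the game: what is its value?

28/5

Row minima: a1 → 1, a2 → 5, a3 → 4; maximin = 5.
Column maxima: Left → 6, Center → 8, Right → 10; minimax = 6.
5 ≠ 6, so there is no saddle point; optimal play is mixed.
a1 is strictly dominated by a2, so Player I never plays it.
Right is strictly dominated by Center (it gives Player I strictly more in every row), so Player II never plays it.
On the remaining 2×2 (a2, a3 vs Left, Center):
Let Player I play a2 with probability p. Expected payoff against Left: 5p + 6(1−p) = −p + 6; against Center: 8p + 4(1−p) = 4p + 4.
Setting these equal: −p + 6 = 4p + 4 ⇒ −5p = -2 ⇒ p = 2/5, and the value is (-1)·(2/5) + 6 = 28/5.
For Player II: with q = P(Left), equating a2's and a3's payoffs gives −3q + 8 = 2q + 4 ⇒ q = 4/5.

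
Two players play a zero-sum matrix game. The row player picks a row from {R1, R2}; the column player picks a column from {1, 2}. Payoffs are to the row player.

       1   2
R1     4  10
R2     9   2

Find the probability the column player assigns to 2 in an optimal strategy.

5/13

Row minima: R1 → 4, R2 → 2; maximin = 4.
Column maxima: 1 → 9, 2 → 10; minimax = 9.
4 ≠ 9, so there is no saddle point; optimal play is mixed.
Let the row player play R1 with probability p. Expected payoff against 1: 4p + 9(1−p) = −5p + 9; against 2: 10p + 2(1−p) = 8p + 2.
Setting these equal: −5p + 9 = 8p + 2 ⇒ −13p = -7 ⇒ p = 7/13, and the value is (-5)·(7/13) + 9 = 82/13.
For the column player: with q = P(1), equating R1's and R2's payoffs gives −6q + 10 = 7q + 2 ⇒ q = 8/13.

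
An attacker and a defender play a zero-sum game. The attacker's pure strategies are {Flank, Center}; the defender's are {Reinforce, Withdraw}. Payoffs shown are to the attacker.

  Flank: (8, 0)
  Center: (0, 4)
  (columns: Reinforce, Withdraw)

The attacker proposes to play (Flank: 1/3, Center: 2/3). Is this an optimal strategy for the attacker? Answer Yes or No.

Against Reinforce this mix gives (1/3)·8 + (2/3)·0 = 8/3.
Against Withdraw this mix gives (1/3)·0 + (2/3)·4 = 8/3.
All of the defender's active replies (Reinforce, Withdraw) yield 8/3, and no column does worse for the attacker. The mix makes the defender indifferent and guarantees 8/3, so it is optimal.

Yes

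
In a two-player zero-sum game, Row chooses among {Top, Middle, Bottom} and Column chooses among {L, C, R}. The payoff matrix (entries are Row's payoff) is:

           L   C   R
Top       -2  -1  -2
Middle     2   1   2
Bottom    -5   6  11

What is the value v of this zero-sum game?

Row minima: Top → -2, Middle → 1, Bottom → -5; maximin = 1.
Column maxima: L → 2, C → 6, R → 11; minimax = 2.
1 ≠ 2, so there is no saddle point; optimal play is mixed.
Top is strictly dominated by Middle, so Row never plays it.
With Top eliminated, R is strictly dominated by C (it gives Row strictly more in every remaining row), so Column never plays it.
On the remaining 2×2 (Middle, Bottom vs L, C):
Let Row play Middle with probability p. Expected payoff against L: 2p + (-5)(1−p) = 7p − 5; against C: 1p + 6(1−p) = −5p + 6.
Setting these equal: 7p − 5 = −5p + 6 ⇒ 12p = 11 ⇒ p = 11/12, and the value is (7)·(11/12) − 5 = 17/12.
For Column: with q = P(L), equating Middle's and Bottom's payoffs gives q + 1 = −11q + 6 ⇒ q = 5/12.

17/12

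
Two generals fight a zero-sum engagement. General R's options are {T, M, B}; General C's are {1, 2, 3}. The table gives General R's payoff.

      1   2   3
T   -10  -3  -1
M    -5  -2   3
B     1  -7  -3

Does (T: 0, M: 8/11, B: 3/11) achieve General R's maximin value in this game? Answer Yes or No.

Yes

Against 1 this mix gives (8/11)·(-5) + (3/11)·1 = -37/11.
Against 2 this mix gives (8/11)·(-2) + (3/11)·(-7) = -37/11.
Against 3 this mix gives (8/11)·3 + (3/11)·(-3) = 15/11.
All of General C's active replies (1, 2) yield -37/11, and no column does worse for General R. The mix makes General C indifferent and guarantees -37/11, so it is optimal.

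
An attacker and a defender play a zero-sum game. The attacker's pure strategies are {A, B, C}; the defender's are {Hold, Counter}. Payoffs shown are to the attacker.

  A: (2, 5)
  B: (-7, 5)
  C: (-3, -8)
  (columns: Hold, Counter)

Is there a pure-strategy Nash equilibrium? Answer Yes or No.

Yes

Row minima: A → 2, B → -7, C → -8; maximin = 2.
Column maxima: Hold → 2, Counter → 5; minimax = 2.
maximin = minimax = 2, so a saddle point exists.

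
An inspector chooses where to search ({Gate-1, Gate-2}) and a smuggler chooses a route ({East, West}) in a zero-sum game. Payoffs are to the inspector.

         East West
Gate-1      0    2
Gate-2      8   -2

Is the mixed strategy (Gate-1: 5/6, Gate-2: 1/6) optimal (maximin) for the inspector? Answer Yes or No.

Against East this mix gives (5/6)·0 + (1/6)·8 = 4/3.
Against West this mix gives (5/6)·2 + (1/6)·(-2) = 4/3.
All of the smuggler's active replies (East, West) yield 4/3, and no column does worse for the inspector. The mix makes the smuggler indifferent and guarantees 4/3, so it is optimal.

Yes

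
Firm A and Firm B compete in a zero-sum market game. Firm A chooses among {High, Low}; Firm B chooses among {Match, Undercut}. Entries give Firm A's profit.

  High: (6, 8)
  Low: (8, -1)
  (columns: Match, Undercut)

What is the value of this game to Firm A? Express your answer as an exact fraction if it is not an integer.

Row minima: High → 6, Low → -1; maximin = 6.
Column maxima: Match → 8, Undercut → 8; minimax = 8.
6 ≠ 8, so there is no saddle point; optimal play is mixed.
Let Firm A play High with probability p. Expected payoff against Match: 6p + 8(1−p) = −2p + 8; against Undercut: 8p + (-1)(1−p) = 9p − 1.
Setting these equal: −2p + 8 = 9p − 1 ⇒ −11p = -9 ⇒ p = 9/11, and the value is (-2)·(9/11) + 8 = 70/11.
For Firm B: with q = P(Match), equating High's and Low's payoffs gives −2q + 8 = 9q − 1 ⇒ q = 9/11.

70/11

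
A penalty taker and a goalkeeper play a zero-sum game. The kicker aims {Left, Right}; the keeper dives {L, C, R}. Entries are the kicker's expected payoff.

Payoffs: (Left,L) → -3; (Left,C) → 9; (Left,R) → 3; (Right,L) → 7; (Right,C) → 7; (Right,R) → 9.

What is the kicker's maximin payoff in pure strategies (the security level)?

7

Row minima: Left → -3, Right → 7.
The best of these is 7.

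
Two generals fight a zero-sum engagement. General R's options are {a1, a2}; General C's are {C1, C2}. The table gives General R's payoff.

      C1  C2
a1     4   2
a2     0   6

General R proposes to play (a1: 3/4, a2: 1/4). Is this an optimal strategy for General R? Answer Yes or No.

Yes

Against C1 this mix gives (3/4)·4 + (1/4)·0 = 3.
Against C2 this mix gives (3/4)·2 + (1/4)·6 = 3.
All of General C's active replies (C1, C2) yield 3, and no column does worse for General R. The mix makes General C indifferent and guarantees 3, so it is optimal.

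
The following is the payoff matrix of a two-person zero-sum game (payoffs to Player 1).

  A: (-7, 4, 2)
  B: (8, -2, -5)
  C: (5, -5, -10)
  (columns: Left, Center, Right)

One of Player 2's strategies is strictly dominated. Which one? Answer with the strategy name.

Center

Right holds Player 1's payoff strictly below Center in every row: 2 < 4, -5 < -2, -10 < -5.
So Center is strictly dominated for Player 2.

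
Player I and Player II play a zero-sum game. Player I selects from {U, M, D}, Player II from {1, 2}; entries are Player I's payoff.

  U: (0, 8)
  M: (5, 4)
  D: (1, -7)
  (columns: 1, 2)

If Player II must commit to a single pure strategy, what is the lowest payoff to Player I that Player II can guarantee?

Column maxima: 1 → 5, 2 → 8.
The smallest of these is 5.

5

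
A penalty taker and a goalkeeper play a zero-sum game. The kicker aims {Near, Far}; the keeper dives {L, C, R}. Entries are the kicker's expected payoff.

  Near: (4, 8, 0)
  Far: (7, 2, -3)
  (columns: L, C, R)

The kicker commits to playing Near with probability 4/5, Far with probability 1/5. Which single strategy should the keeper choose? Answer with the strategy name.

If the keeper plays L, the kicker's expected payoff is (4/5)·4 + (1/5)·7 = 23/5.
If the keeper plays C, the kicker's expected payoff is (4/5)·8 + (1/5)·2 = 34/5.
If the keeper plays R, the kicker's expected payoff is (4/5)·0 + (1/5)·(-3) = -3/5.
The keeper minimizes the kicker's payoff; the smallest is -3/5, so the best response is R.

R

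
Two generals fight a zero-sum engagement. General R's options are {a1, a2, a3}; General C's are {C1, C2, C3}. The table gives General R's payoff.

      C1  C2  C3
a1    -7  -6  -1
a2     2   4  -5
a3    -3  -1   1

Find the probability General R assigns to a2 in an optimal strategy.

Row minima: a1 → -7, a2 → -5, a3 → -3; maximin = -3.
Column maxima: C1 → 2, C2 → 4, C3 → 1; minimax = 1.
-3 ≠ 1, so there is no saddle point; optimal play is mixed.
a1 is strictly dominated by a3, so General R never plays it.
C2 is strictly dominated by C1 (it gives General R strictly more in every row), so General C never plays it.
On the remaining 2×2 (a2, a3 vs C1, C3):
Let General R play a2 with probability p. Expected payoff against C1: 2p + (-3)(1−p) = 5p − 3; against C3: (-5)p + 1(1−p) = −6p + 1.
Setting these equal: 5p − 3 = −6p + 1 ⇒ 11p = 4 ⇒ p = 4/11, and the value is (5)·(4/11) − 3 = -13/11.
For General C: with q = P(C1), equating a2's and a3's payoffs gives 7q − 5 = −4q + 1 ⇒ q = 6/11.

4/11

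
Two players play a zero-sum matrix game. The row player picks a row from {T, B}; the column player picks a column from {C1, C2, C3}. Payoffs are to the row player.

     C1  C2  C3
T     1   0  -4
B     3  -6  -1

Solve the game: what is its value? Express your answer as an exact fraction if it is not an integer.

-8/3

Row minima: T → -4, B → -6; maximin = -4.
Column maxima: C1 → 3, C2 → 0, C3 → -1; minimax = -1.
-4 ≠ -1, so there is no saddle point; optimal play is mixed.
C1 is strictly dominated by C2 (it gives the row player strictly more in every row), so the column player never plays it.
On the remaining 2×2 (T, B vs C2, C3):
Let the row player play T with probability p. Expected payoff against C2: 0p + (-6)(1−p) = 6p − 6; against C3: (-4)p + (-1)(1−p) = −3p − 1.
Setting these equal: 6p − 6 = −3p − 1 ⇒ 9p = 5 ⇒ p = 5/9, and the value is (6)·(5/9) − 6 = -8/3.
For the column player: with q = P(C2), equating T's and B's payoffs gives 4q − 4 = −5q − 1 ⇒ q = 1/3.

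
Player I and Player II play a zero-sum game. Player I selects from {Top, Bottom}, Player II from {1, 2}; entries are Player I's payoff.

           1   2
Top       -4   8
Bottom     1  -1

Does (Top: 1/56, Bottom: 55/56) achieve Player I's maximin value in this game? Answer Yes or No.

No

Against 1 this mix gives (1/56)·(-4) + (55/56)·1 = 51/56.
Against 2 this mix gives (1/56)·8 + (55/56)·(-1) = -47/56.
Player II will play 2, holding Player I to -47/56. Shifting weight toward the row that does better against 2 would raise this floor (the equalizing mix achieves 2/7 against both 2 and 1), so the proposed strategy is not optimal.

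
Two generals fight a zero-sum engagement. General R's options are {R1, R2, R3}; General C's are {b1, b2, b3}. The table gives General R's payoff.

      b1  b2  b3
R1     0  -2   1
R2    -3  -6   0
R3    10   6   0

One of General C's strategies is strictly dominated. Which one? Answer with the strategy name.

b2 holds General R's payoff strictly below b1 in every row: -2 < 0, -6 < -3, 6 < 10.
So b1 is strictly dominated for General C.

b1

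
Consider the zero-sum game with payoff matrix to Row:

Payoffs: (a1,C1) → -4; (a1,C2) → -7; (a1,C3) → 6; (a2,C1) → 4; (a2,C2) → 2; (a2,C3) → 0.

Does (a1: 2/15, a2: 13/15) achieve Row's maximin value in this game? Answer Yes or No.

Against C1 this mix gives (2/15)·(-4) + (13/15)·4 = 44/15.
Against C2 this mix gives (2/15)·(-7) + (13/15)·2 = 4/5.
Against C3 this mix gives (2/15)·6 + (13/15)·0 = 4/5.
All of Column's active replies (C2, C3) yield 4/5, and no column does worse for Row. The mix makes Column indifferent and guarantees 4/5, so it is optimal.

Yes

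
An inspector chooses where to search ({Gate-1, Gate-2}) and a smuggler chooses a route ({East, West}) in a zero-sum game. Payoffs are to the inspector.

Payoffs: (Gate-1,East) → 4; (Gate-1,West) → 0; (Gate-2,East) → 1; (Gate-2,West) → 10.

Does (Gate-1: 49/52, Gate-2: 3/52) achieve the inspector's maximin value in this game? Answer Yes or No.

No

Against East this mix gives (49/52)·4 + (3/52)·1 = 199/52.
Against West this mix gives (49/52)·0 + (3/52)·10 = 15/26.
The smuggler will play West, holding the inspector to 15/26. Shifting weight toward the row that does better against West would raise this floor (the equalizing mix achieves 40/13 against both West and East), so the proposed strategy is not optimal.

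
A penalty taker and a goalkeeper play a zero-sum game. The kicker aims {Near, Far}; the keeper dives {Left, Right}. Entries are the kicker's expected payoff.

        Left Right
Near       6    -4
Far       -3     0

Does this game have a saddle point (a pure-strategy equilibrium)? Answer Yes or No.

No

Row minima: Near → -4, Far → -3; maximin = -3.
Column maxima: Left → 6, Right → 0; minimax = 0.
-3 ≠ 0, so no pure-strategy equilibrium exists.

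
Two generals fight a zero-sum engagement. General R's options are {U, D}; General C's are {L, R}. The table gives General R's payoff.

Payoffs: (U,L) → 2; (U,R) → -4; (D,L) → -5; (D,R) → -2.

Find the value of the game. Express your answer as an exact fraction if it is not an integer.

-8/3

Row minima: U → -4, D → -5; maximin = -4.
Column maxima: L → 2, R → -2; minimax = -2.
-4 ≠ -2, so there is no saddle point; optimal play is mixed.
Let General R play U with probability p. Expected payoff against L: 2p + (-5)(1−p) = 7p − 5; against R: (-4)p + (-2)(1−p) = −2p − 2.
Setting these equal: 7p − 5 = −2p − 2 ⇒ 9p = 3 ⇒ p = 1/3, and the value is (7)·(1/3) − 5 = -8/3.
For General C: with q = P(L), equating U's and D's payoffs gives 6q − 4 = −3q − 2 ⇒ q = 2/9.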